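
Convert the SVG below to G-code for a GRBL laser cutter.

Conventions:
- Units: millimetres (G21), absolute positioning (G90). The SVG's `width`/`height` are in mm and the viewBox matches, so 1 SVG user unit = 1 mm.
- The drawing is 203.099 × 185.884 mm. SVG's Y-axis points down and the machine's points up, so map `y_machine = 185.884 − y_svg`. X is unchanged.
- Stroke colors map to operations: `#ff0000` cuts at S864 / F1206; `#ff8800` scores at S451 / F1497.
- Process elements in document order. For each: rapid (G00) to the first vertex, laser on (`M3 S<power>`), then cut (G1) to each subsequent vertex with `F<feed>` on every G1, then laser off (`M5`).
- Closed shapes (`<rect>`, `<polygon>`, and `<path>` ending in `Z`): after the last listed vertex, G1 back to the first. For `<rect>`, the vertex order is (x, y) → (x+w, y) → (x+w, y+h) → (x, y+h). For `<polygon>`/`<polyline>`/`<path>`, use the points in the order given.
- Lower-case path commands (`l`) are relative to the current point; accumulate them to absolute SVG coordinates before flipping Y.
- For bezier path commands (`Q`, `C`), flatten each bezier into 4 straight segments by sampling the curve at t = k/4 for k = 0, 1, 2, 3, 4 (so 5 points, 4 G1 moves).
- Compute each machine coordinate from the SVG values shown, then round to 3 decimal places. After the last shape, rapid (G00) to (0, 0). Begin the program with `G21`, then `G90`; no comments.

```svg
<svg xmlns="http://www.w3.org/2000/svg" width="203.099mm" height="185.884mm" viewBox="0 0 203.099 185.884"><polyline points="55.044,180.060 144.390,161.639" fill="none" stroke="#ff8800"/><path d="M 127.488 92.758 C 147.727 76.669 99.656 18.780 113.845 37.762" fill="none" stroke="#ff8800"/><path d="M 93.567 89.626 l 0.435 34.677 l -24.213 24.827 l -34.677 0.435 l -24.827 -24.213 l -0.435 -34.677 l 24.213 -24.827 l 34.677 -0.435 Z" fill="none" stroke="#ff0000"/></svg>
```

G21
G90
G00 X55.044 Y5.824
M3 S451
G1 X144.390 Y24.245 F1497
M5
G00 X127.488 Y93.126
M3 S451
G1 X131.899 Y111.176 F1497
G1 X122.935 Y133.776 F1497
G1 X112.837 Y149.799 F1497
G1 X113.845 Y148.122 F1497
M5
G00 X93.567 Y96.258
M3 S864
G1 X94.002 Y61.581 F1206
G1 X69.789 Y36.754 F1206
G1 X35.112 Y36.319 F1206
G1 X10.285 Y60.532 F1206
G1 X9.850 Y95.209 F1206
G1 X34.063 Y120.036 F1206
G1 X68.740 Y120.471 F1206
G1 X93.567 Y96.258 F1206
M5
G00 X0.000 Y0.000

1 u = 1 mm; y_m = 185.884 − y.

[1] `<polyline>` line segment, #ff8800→score S451 F1497: (55.044,5.824) → (144.390,24.245)

[2] `<path>` cubic bezier, #ff8800→score S451 F1497: (127.488,93.126) → (131.899,111.176) → (122.935,133.776) → (112.837,149.799) → (113.845,148.122)

[3] `<path>` regular polygon, #ff0000→cut S864 F1206: (93.567,96.258) → (94.002,61.581) → (69.789,36.754) → (35.112,36.319) → (10.285,60.532) → (9.850,95.209) → (34.063,120.036) → (68.740,120.471) → (93.567,96.258) (closed)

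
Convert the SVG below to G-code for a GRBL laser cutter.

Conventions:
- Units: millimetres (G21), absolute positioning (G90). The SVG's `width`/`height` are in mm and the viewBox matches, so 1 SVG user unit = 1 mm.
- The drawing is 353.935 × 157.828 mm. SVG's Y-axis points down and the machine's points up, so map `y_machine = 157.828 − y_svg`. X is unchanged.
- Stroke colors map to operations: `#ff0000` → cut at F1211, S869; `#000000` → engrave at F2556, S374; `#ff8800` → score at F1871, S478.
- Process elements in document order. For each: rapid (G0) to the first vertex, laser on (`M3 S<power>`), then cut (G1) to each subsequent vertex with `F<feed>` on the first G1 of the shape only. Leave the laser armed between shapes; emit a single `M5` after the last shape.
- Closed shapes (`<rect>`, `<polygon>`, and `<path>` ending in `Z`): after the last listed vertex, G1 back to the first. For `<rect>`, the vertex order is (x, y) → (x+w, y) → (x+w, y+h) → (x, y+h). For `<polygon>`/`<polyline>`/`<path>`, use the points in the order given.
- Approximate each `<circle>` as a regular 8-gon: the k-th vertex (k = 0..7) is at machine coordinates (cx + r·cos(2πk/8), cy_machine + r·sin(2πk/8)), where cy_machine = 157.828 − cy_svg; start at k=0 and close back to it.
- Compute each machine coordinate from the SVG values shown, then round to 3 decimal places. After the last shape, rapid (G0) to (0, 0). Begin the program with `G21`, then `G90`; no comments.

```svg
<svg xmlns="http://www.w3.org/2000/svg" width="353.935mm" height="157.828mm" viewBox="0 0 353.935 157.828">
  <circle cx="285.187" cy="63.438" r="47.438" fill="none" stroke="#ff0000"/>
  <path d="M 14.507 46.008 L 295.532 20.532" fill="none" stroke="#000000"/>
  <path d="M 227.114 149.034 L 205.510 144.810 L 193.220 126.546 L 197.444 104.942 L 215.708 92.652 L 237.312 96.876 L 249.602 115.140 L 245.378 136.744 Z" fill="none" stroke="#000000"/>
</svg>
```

viewBox `0 0 353.935 157.828` with mm width/height → 1 unit = 1 mm. Flip: y_m = 157.828 − y_svg.

**Shape 1** — `<circle>` circle, stroke `#ff0000` → cut (S869, F1211). Machine vertices: (332.625,94.390) → (318.731,127.934) → (285.187,141.828) → (251.643,127.934) → (237.749,94.390) → (251.643,60.846) → (285.187,46.952) → (318.731,60.846) → (332.625,94.390). Closed: final G1 returns to the first vertex.

**Shape 2** — `<path>` line segment, stroke `#000000` → engrave (S374, F2556). Machine vertices: (14.507,111.820) → (295.532,137.296). Open path.

**Shape 3** — `<path>` regular polygon, stroke `#000000` → engrave (S374, F2556). Machine vertices: (227.114,8.794) → (205.510,13.018) → (193.220,31.282) → (197.444,52.886) → (215.708,65.176) → (237.312,60.952) → (249.602,42.688) → (245.378,21.084) → (227.114,8.794). Closed: final G1 returns to the first vertex.

G21
G90
G0 X332.625 Y94.390
M3 S869
G1 X318.731 Y127.934 F1211
G1 X285.187 Y141.828
G1 X251.643 Y127.934
G1 X237.749 Y94.390
G1 X251.643 Y60.846
G1 X285.187 Y46.952
G1 X318.731 Y60.846
G1 X332.625 Y94.390
G0 X14.507 Y111.820
M3 S374
G1 X295.532 Y137.296 F2556
G0 X227.114 Y8.794
M3 S374
G1 X205.510 Y13.018 F2556
G1 X193.220 Y31.282
G1 X197.444 Y52.886
G1 X215.708 Y65.176
G1 X237.312 Y60.952
G1 X249.602 Y42.688
G1 X245.378 Y21.084
G1 X227.114 Y8.794
M5
G0 X0.000 Y0.000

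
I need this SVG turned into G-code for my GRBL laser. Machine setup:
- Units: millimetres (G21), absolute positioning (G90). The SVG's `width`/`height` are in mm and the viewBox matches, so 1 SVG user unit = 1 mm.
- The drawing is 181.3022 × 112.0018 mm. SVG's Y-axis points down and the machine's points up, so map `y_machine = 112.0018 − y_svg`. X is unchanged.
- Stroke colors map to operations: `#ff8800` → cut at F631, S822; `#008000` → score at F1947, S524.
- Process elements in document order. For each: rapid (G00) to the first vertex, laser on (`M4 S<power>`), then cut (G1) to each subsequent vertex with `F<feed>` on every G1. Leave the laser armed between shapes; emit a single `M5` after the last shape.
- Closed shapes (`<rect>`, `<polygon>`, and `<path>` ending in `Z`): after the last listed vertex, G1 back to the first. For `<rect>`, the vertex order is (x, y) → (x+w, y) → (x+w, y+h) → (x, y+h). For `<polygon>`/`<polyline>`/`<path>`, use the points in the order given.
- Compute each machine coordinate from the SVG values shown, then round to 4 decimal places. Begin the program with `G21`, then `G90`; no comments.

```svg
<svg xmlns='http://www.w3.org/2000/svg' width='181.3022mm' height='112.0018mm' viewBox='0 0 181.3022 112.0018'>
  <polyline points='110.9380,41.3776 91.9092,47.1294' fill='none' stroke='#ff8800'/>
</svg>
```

1 u = 1 mm; y_m = 112.0018 − y.

[1] `<polyline>` line segment, #ff8800→cut S822 F631: (110.9380,70.6242) → (91.9092,64.8724)

G21
G90
G00 X110.9380 Y70.6242
M4 S822
G1 X91.9092 Y64.8724 F631
M5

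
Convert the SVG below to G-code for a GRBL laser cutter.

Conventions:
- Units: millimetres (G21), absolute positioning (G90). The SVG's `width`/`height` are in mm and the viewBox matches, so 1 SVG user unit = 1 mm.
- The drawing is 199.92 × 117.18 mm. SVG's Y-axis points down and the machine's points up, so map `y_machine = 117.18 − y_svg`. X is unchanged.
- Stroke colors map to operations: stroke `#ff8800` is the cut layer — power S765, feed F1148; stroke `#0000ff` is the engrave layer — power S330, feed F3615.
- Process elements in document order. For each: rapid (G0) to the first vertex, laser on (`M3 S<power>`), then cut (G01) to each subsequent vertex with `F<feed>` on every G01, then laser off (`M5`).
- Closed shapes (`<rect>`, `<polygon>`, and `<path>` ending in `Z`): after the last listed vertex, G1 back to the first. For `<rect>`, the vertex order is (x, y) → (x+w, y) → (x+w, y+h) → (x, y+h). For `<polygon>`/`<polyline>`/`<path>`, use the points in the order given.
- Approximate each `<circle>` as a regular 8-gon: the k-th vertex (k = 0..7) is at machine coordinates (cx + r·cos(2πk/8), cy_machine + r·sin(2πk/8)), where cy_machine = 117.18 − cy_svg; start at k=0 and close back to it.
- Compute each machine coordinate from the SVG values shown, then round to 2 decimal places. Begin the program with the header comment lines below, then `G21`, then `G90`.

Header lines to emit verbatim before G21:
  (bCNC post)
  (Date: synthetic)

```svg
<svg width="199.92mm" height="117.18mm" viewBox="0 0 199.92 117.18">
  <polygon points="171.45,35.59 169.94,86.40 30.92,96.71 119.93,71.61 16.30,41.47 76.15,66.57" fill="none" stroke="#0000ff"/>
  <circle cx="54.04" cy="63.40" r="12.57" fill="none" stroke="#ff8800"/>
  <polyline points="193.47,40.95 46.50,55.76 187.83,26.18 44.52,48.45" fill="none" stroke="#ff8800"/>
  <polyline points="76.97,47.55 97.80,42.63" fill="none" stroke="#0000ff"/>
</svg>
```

(bCNC post)
(Date: synthetic)
G21
G90
G0 X171.45 Y81.59
M3 S330
G01 X169.94 Y30.78 F3615
G01 X30.92 Y20.47 F3615
G01 X119.93 Y45.57 F3615
G01 X16.30 Y75.71 F3615
G01 X76.15 Y50.61 F3615
G01 X171.45 Y81.59 F3615
M5
G0 X66.61 Y53.78
M3 S765
G01 X62.93 Y62.67 F1148
G01 X54.04 Y66.35 F1148
G01 X45.15 Y62.67 F1148
G01 X41.47 Y53.78 F1148
G01 X45.15 Y44.89 F1148
G01 X54.04 Y41.21 F1148
G01 X62.93 Y44.89 F1148
G01 X66.61 Y53.78 F1148
M5
G0 X193.47 Y76.23
M3 S765
G01 X46.50 Y61.42 F1148
G01 X187.83 Y91.00 F1148
G01 X44.52 Y68.73 F1148
M5
G0 X76.97 Y69.63
M3 S330
G01 X97.80 Y74.55 F3615
M5

Since the viewBox matches the mm dimensions, user units are millimetres directly. The only transform is the Y-flip y_m = 117.18 − y_svg.

Shape 1 is a closed polygon drawn with `<polygon>`. Its stroke #0000ff means engrave at S330, F3615. After flipping Y the toolpath is (171.45,81.59) → (169.94,30.78) → (30.92,20.47) → (119.93,45.57) → (16.30,75.71) → (76.15,50.61) → (171.45,81.59), returning to the start.

Shape 2 is a circle drawn with `<circle>`. Its stroke #ff8800 means cut at S765, F1148. After flipping Y the toolpath is (66.61,53.78) → (62.93,62.67) → (54.04,66.35) → (45.15,62.67) → (41.47,53.78) → (45.15,44.89) → (54.04,41.21) → (62.93,44.89) → (66.61,53.78), returning to the start.

Shape 3 is a open polyline drawn with `<polyline>`. Its stroke #ff8800 means cut at S765, F1148. After flipping Y the toolpath is (193.47,76.23) → (46.50,61.42) → (187.83,91.00) → (44.52,68.73).

Shape 4 is a line segment drawn with `<polyline>`. Its stroke #0000ff means engrave at S330, F3615. After flipping Y the toolpath is (76.97,69.63) → (97.80,74.55).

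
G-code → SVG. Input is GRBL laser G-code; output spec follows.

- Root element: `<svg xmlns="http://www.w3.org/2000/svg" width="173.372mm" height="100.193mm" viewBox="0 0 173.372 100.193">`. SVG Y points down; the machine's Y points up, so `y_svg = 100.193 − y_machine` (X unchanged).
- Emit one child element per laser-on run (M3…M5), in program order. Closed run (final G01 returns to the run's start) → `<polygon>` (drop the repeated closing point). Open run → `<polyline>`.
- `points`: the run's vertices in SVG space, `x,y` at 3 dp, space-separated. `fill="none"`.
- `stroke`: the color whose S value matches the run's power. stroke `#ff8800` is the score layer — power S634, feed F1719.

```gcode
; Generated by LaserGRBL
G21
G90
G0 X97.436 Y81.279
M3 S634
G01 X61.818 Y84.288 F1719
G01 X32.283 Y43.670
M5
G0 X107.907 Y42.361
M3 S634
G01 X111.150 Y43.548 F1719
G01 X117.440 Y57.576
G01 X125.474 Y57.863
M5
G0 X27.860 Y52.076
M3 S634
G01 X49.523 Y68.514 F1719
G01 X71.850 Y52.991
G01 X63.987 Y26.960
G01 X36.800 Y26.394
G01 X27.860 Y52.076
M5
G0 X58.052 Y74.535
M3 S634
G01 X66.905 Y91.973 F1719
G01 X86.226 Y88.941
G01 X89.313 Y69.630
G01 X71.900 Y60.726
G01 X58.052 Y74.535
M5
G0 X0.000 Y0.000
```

<svg xmlns="http://www.w3.org/2000/svg" width="173.372mm" height="100.193mm" viewBox="0 0 173.372 100.193">
  <polyline points="97.436,18.914 61.818,15.905 32.283,56.523" fill="none" stroke="#ff8800"/>
  <polyline points="107.907,57.832 111.150,56.645 117.440,42.617 125.474,42.330" fill="none" stroke="#ff8800"/>
  <polygon points="27.860,48.117 49.523,31.679 71.850,47.202 63.987,73.233 36.800,73.799" fill="none" stroke="#ff8800"/>
  <polygon points="58.052,25.658 66.905,8.220 86.226,11.252 89.313,30.563 71.900,39.467" fill="none" stroke="#ff8800"/>
</svg>

y_svg = 100.193 − y_m. Every run uses S634, so all elements get stroke `#ff8800` (score).

[1] open run; points: 97.436,18.914 61.818,15.905 32.283,56.523

[2] open run; points: 107.907,57.832 111.150,56.645 117.440,42.617 125.474,42.330

[3] closed run; points: 27.860,48.117 49.523,31.679 71.850,47.202 63.987,73.233 36.800,73.799

[4] closed run; points: 58.052,25.658 66.905,8.220 86.226,11.252 89.313,30.563 71.900,39.467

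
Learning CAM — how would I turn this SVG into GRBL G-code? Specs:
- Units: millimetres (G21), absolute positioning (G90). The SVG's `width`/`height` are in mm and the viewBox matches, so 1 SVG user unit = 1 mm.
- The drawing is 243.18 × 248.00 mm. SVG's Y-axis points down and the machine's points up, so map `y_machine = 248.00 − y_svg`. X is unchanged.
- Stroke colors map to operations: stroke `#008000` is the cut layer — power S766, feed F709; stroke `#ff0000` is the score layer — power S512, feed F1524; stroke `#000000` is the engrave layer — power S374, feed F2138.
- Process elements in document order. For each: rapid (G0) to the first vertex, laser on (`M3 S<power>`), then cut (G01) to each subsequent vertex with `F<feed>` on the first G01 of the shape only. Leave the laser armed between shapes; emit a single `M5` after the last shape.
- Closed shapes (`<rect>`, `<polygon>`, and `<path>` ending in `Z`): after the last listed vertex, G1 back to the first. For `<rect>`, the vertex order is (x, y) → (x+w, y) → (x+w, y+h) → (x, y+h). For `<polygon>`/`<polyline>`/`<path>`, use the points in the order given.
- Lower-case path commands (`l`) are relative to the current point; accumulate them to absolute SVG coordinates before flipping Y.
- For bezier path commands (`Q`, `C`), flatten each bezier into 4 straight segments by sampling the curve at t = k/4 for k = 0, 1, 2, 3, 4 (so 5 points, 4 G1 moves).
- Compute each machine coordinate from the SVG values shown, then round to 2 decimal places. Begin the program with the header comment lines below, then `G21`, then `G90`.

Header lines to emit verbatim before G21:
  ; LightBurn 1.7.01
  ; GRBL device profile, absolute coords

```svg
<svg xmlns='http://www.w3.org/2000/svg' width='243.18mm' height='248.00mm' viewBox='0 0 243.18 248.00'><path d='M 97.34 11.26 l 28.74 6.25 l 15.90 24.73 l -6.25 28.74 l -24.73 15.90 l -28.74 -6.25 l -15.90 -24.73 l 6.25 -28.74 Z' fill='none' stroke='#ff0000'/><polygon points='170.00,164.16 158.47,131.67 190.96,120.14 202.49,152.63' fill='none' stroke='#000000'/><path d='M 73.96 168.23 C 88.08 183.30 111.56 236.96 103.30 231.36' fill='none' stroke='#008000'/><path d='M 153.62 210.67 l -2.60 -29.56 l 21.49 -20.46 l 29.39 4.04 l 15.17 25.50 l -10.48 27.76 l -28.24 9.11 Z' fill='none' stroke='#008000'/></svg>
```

; LightBurn 1.7.01
; GRBL device profile, absolute coords
G21
G90
G0 X97.34 Y236.74
M3 S512
G01 X126.08 Y230.49 F1524
G01 X141.98 Y205.76
G01 X135.73 Y177.02
G01 X111.00 Y161.12
G01 X82.26 Y167.37
G01 X66.36 Y192.10
G01 X72.61 Y220.84
G01 X97.34 Y236.74
G0 X170.00 Y83.84
M3 S374
G01 X158.47 Y116.33 F2138
G01 X190.96 Y127.86
G01 X202.49 Y95.37
G01 X170.00 Y83.84
G0 X73.96 Y79.77
M3 S766
G01 X85.66 Y62.76 F709
G01 X97.02 Y40.45
G01 X104.19 Y22.02
G01 X103.30 Y16.64
G0 X153.62 Y37.33
M3 S766
G01 X151.02 Y66.89 F709
G01 X172.51 Y87.35
G01 X201.90 Y83.31
G01 X217.07 Y57.81
G01 X206.59 Y30.05
G01 X178.35 Y20.94
G01 X153.62 Y37.33
M5

Since the viewBox matches the mm dimensions, user units are millimetres directly. The only transform is the Y-flip y_m = 248.00 − y_svg.

Shape 1 is a regular polygon drawn with `<path>`. Its stroke #ff0000 means score at S512, F1524. After flipping Y the toolpath is (97.34,236.74) → (126.08,230.49) → (141.98,205.76) → (135.73,177.02) → (111.00,161.12) → (82.26,167.37) → (66.36,192.10) → (72.61,220.84) → (97.34,236.74), returning to the start.

Shape 2 is a regular polygon drawn with `<polygon>`. Its stroke #000000 means engrave at S374, F2138. After flipping Y the toolpath is (170.00,83.84) → (158.47,116.33) → (190.96,127.86) → (202.49,95.37) → (170.00,83.84), returning to the start.

Shape 3 is a cubic bezier drawn with `<path>`. Its stroke #008000 means cut at S766, F709. After flipping Y the toolpath is (73.96,79.77) → (85.66,62.76) → (97.02,40.45) → (104.19,22.02) → (103.30,16.64).

Shape 4 is a regular polygon drawn with `<path>`. Its stroke #008000 means cut at S766, F709. After flipping Y the toolpath is (153.62,37.33) → (151.02,66.89) → (172.51,87.35) → (201.90,83.31) → (217.07,57.81) → (206.59,30.05) → (178.35,20.94) → (153.62,37.33), returning to the start.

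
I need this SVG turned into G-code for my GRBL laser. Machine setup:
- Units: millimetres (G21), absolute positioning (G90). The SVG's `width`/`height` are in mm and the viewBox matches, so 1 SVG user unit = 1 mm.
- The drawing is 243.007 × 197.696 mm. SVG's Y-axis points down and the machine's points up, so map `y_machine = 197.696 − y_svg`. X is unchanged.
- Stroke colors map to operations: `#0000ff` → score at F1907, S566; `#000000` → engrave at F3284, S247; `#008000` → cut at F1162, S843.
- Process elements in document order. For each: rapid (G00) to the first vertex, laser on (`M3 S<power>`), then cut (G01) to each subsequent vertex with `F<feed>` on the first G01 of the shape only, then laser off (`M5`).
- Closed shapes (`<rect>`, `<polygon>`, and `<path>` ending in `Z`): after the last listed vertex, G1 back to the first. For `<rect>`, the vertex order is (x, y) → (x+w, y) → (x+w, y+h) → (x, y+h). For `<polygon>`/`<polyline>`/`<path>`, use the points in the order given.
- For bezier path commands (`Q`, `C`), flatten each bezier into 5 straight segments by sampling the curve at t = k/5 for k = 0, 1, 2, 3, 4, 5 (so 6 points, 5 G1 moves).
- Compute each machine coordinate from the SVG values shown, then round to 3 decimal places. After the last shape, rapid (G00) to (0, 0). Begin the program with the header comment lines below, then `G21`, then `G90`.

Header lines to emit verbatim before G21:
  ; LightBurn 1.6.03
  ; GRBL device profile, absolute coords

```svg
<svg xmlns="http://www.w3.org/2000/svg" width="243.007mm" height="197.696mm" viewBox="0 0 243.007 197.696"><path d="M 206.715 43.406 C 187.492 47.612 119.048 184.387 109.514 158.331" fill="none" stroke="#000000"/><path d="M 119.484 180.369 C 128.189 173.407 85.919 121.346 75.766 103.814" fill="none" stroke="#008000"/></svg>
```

Since the viewBox matches the mm dimensions, user units are millimetres directly. The only transform is the Y-flip y_m = 197.696 − y_svg.

Shape 1 is a cubic bezier drawn with `<path>`. Its stroke #000000 means engrave at S247, F3284. After flipping Y the toolpath is (206.715,154.290) → (190.140,138.221) → (166.942,104.515) → (142.311,67.351) → (121.439,40.908) → (109.514,39.365).

Shape 2 is a cubic bezier drawn with `<path>`. Its stroke #008000 means cut at S843, F1162. After flipping Y the toolpath is (119.484,17.327) → (119.255,26.279) → (110.780,42.233) → (98.048,61.366) → (85.047,79.856) → (75.766,93.882).

; LightBurn 1.6.03
; GRBL device profile, absolute coords
G21
G90
G00 X206.715 Y154.290
M3 S247
G01 X190.140 Y138.221 F3284
G01 X166.942 Y104.515
G01 X142.311 Y67.351
G01 X121.439 Y40.908
G01 X109.514 Y39.365
M5
G00 X119.484 Y17.327
M3 S843
G01 X119.255 Y26.279 F1162
G01 X110.780 Y42.233
G01 X98.048 Y61.366
G01 X85.047 Y79.856
G01 X75.766 Y93.882
M5
G00 X0.000 Y0.000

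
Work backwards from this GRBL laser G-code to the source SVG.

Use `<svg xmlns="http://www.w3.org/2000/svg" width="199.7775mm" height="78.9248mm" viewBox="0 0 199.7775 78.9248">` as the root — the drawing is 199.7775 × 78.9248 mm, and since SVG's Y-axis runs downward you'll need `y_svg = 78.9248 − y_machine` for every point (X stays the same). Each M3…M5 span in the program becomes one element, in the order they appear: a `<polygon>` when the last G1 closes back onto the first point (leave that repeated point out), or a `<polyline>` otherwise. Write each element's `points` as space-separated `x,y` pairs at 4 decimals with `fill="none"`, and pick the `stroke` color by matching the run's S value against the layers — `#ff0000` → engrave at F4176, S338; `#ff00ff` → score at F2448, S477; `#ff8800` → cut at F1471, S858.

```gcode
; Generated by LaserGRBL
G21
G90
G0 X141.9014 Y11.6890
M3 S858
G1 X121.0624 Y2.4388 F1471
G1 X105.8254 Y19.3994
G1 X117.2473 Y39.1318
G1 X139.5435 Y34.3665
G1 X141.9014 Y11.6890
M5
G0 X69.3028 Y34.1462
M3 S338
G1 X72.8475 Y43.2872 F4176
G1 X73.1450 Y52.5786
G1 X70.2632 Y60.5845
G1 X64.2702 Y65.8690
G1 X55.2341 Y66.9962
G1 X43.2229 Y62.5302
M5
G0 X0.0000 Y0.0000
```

Machine Y-up, SVG Y-down with viewBox height 78.9248, so y_svg = 78.9248 − y_machine; X carries over.

Run 1: S858 ⇒ cut layer `#ff8800`. The run returns to its start, so emit a `<polygon>` with points (Y-flipped): 141.9014,67.2358 121.0624,76.4860 105.8254,59.5254 117.2473,39.7930 139.5435,44.5583.

Run 2: the run's S338 means `#ff0000` (engrave). The run is open, so emit a `<polyline>` with points (Y-flipped): 69.3028,44.7786 72.8475,35.6376 73.1450,26.3462 70.2632,18.3403 64.2702,13.0558 55.2341,11.9286 43.2229,16.3946.

<svg xmlns="http://www.w3.org/2000/svg" width="199.7775mm" height="78.9248mm" viewBox="0 0 199.7775 78.9248">
  <polygon points="141.9014,67.2358 121.0624,76.4860 105.8254,59.5254 117.2473,39.7930 139.5435,44.5583" fill="none" stroke="#ff8800"/>
  <polyline points="69.3028,44.7786 72.8475,35.6376 73.1450,26.3462 70.2632,18.3403 64.2702,13.0558 55.2341,11.9286 43.2229,16.3946" fill="none" stroke="#ff0000"/>
</svg>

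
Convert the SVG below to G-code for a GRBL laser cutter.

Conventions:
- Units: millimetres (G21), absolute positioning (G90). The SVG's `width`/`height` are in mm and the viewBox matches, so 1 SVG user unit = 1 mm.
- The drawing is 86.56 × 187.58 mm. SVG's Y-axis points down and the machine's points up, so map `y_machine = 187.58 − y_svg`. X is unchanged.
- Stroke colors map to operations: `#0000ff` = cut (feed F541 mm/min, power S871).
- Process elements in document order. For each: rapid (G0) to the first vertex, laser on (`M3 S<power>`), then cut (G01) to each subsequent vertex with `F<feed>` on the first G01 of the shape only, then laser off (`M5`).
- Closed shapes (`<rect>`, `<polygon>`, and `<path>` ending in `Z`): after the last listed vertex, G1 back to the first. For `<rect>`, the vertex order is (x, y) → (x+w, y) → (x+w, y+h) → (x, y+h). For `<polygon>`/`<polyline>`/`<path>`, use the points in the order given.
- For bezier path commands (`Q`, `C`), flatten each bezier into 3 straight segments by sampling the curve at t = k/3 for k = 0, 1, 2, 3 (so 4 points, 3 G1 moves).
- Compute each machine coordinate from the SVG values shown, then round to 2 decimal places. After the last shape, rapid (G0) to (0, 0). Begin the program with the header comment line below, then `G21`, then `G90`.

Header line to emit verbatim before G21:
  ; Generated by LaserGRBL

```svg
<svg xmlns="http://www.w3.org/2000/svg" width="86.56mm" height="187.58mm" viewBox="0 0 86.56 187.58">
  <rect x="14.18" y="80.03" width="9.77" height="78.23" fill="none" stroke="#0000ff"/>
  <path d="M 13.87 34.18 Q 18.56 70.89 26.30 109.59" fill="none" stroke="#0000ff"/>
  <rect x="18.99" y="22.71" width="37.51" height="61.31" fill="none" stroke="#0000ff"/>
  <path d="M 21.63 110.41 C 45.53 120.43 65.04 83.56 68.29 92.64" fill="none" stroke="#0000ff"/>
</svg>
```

; Generated by LaserGRBL
G21
G90
G0 X14.18 Y107.55
M3 S871
G01 X23.95 Y107.55 F541
G01 X23.95 Y29.32
G01 X14.18 Y29.32
G01 X14.18 Y107.55
M5
G0 X13.87 Y153.40
M3 S871
G01 X17.34 Y128.71 F541
G01 X21.48 Y103.57
G01 X26.30 Y77.99
M5
G0 X18.99 Y164.87
M3 S871
G01 X56.50 Y164.87 F541
G01 X56.50 Y103.56
G01 X18.99 Y103.56
G01 X18.99 Y164.87
M5
G0 X21.63 Y77.17
M3 S871
G01 X43.63 Y79.34 F541
G01 X60.06 Y92.14
G01 X68.29 Y94.94
M5
G0 X0.00 Y0.00

Since the viewBox matches the mm dimensions, user units are millimetres directly. The only transform is the Y-flip y_m = 187.58 − y_svg.

Shape 1 is a rectangle drawn with `<rect>`. Its stroke #0000ff means cut at S871, F541. After flipping Y the toolpath is (14.18,107.55) → (23.95,107.55) → (23.95,29.32) → (14.18,29.32) → (14.18,107.55), returning to the start.

Shape 2 is a quadratic bezier drawn with `<path>`. Its stroke #0000ff means cut at S871, F541. After flipping Y the toolpath is (13.87,153.40) → (17.34,128.71) → (21.48,103.57) → (26.30,77.99).

Shape 3 is a rectangle drawn with `<rect>`. Its stroke #0000ff means cut at S871, F541. After flipping Y the toolpath is (18.99,164.87) → (56.50,164.87) → (56.50,103.56) → (18.99,103.56) → (18.99,164.87), returning to the start.

Shape 4 is a cubic bezier drawn with `<path>`. Its stroke #0000ff means cut at S871, F541. After flipping Y the toolpath is (21.63,77.17) → (43.63,79.34) → (60.06,92.14) → (68.29,94.94).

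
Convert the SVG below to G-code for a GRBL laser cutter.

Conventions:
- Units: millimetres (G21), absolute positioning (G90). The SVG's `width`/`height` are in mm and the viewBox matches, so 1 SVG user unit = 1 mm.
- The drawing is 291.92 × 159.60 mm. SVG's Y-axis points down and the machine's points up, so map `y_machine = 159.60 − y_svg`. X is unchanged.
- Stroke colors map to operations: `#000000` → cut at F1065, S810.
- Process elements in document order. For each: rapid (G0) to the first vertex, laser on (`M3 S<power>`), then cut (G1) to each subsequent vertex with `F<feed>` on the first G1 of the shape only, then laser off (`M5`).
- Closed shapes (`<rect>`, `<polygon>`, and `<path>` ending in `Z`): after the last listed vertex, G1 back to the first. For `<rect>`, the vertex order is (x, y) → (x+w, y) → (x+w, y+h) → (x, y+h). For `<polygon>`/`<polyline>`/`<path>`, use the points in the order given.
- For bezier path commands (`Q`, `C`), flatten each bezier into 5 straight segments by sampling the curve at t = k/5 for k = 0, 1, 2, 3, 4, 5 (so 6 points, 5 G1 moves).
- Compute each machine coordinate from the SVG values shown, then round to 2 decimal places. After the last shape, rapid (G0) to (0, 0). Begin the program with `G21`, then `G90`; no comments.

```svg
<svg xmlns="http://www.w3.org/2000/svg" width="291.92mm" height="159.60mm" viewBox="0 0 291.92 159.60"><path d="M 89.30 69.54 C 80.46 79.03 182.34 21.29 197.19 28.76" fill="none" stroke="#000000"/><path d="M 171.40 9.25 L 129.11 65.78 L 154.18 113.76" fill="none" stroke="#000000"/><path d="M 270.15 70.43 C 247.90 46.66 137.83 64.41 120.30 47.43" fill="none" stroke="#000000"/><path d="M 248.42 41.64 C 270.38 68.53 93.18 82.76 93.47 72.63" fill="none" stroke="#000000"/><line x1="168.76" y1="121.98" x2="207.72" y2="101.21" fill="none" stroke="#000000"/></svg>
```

viewBox `0 0 291.92 159.60` with mm width/height → 1 unit = 1 mm. Flip: y_m = 159.60 − y_svg.

**Shape 1** — `<path>` cubic bezier, stroke `#000000` → cut (S810, F1065). Control points (SVG): P0=(89.30,69.54), P1=(80.46,79.03), P2=(182.34,21.29), P3=(197.19,28.76); sampled at t=k/5. Machine vertices: (89.30,90.06) → (95.70,91.37) → (119.18,102.47) → (150.25,116.98) → (179.42,128.56) → (197.19,130.84). Open path.

**Shape 2** — `<path>` open polyline, stroke `#000000` → cut (S810, F1065). Machine vertices: (171.40,150.35) → (129.11,93.82) → (154.18,45.84). Open path.

**Shape 3** — `<path>` cubic bezier, stroke `#000000` → cut (S810, F1065). Control points (SVG): P0=(270.15,70.43), P1=(247.90,46.66), P2=(137.83,64.41), P3=(120.30,47.43); sampled at t=k/5. Machine vertices: (270.15,89.17) → (247.70,99.06) → (212.84,102.64) → (174.21,103.58) → (140.48,105.54) → (120.30,112.17). Open path.

**Shape 4** — `<path>` cubic bezier, stroke `#000000` → cut (S810, F1065). Control points (SVG): P0=(248.42,41.64), P1=(270.38,68.53), P2=(93.18,82.76), P3=(93.47,72.63); sampled at t=k/5. Machine vertices: (248.42,117.96) → (240.71,103.44) → (203.28,92.52) → (154.21,85.76) → (111.58,83.72) → (93.47,86.97). Open path.

**Shape 5** — `<line>` line segment, stroke `#000000` → cut (S810, F1065). Machine vertices: (168.76,37.62) → (207.72,58.39). Open path.

G21
G90
G0 X89.30 Y90.06
M3 S810
G1 X95.70 Y91.37 F1065
G1 X119.18 Y102.47
G1 X150.25 Y116.98
G1 X179.42 Y128.56
G1 X197.19 Y130.84
M5
G0 X171.40 Y150.35
M3 S810
G1 X129.11 Y93.82 F1065
G1 X154.18 Y45.84
M5
G0 X270.15 Y89.17
M3 S810
G1 X247.70 Y99.06 F1065
G1 X212.84 Y102.64
G1 X174.21 Y103.58
G1 X140.48 Y105.54
G1 X120.30 Y112.17
M5
G0 X248.42 Y117.96
M3 S810
G1 X240.71 Y103.44 F1065
G1 X203.28 Y92.52
G1 X154.21 Y85.76
G1 X111.58 Y83.72
G1 X93.47 Y86.97
M5
G0 X168.76 Y37.62
M3 S810
G1 X207.72 Y58.39 F1065
M5
G0 X0.00 Y0.00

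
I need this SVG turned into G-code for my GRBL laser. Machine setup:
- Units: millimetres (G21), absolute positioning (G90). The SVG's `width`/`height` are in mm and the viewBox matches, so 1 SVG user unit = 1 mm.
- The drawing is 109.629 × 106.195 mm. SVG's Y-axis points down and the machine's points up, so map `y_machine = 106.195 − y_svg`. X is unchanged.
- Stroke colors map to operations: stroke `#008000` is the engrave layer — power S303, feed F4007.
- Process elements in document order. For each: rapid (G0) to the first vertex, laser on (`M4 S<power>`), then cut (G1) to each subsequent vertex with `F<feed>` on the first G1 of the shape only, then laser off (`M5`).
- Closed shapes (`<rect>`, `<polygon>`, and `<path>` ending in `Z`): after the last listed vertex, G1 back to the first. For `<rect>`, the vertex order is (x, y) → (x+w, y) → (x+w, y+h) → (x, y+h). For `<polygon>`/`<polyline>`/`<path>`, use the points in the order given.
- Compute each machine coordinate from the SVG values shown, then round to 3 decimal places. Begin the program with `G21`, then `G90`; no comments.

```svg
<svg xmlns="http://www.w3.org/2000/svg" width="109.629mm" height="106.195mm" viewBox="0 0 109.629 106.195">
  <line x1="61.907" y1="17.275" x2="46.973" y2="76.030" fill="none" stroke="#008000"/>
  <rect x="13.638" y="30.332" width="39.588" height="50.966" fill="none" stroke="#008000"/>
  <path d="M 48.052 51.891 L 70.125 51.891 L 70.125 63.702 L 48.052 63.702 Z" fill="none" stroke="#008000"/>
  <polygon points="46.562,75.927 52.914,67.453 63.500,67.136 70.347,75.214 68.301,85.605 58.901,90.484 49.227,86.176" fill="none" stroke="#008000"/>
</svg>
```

Since the viewBox matches the mm dimensions, user units are millimetres directly. The only transform is the Y-flip y_m = 106.195 − y_svg.

Shape 1 is a line segment drawn with `<line>`. Its stroke #008000 means engrave at S303, F4007. After flipping Y the toolpath is (61.907,88.920) → (46.973,30.165).

Shape 2 is a rectangle drawn with `<rect>`. Its stroke #008000 means engrave at S303, F4007. After flipping Y the toolpath is (13.638,75.863) → (53.226,75.863) → (53.226,24.897) → (13.638,24.897) → (13.638,75.863), returning to the start.

Shape 3 is a rectangle drawn with `<path>`. Its stroke #008000 means engrave at S303, F4007. After flipping Y the toolpath is (48.052,54.304) → (70.125,54.304) → (70.125,42.493) → (48.052,42.493) → (48.052,54.304), returning to the start.

Shape 4 is a regular polygon drawn with `<polygon>`. Its stroke #008000 means engrave at S303, F4007. After flipping Y the toolpath is (46.562,30.268) → (52.914,38.742) → (63.500,39.059) → (70.347,30.981) → (68.301,20.590) → (58.901,15.711) → (49.227,20.019) → (46.562,30.268), returning to the start.

G21
G90
G0 X61.907 Y88.920
M4 S303
G1 X46.973 Y30.165 F4007
M5
G0 X13.638 Y75.863
M4 S303
G1 X53.226 Y75.863 F4007
G1 X53.226 Y24.897
G1 X13.638 Y24.897
G1 X13.638 Y75.863
M5
G0 X48.052 Y54.304
M4 S303
G1 X70.125 Y54.304 F4007
G1 X70.125 Y42.493
G1 X48.052 Y42.493
G1 X48.052 Y54.304
M5
G0 X46.562 Y30.268
M4 S303
G1 X52.914 Y38.742 F4007
G1 X63.500 Y39.059
G1 X70.347 Y30.981
G1 X68.301 Y20.590
G1 X58.901 Y15.711
G1 X49.227 Y20.019
G1 X46.562 Y30.268
M5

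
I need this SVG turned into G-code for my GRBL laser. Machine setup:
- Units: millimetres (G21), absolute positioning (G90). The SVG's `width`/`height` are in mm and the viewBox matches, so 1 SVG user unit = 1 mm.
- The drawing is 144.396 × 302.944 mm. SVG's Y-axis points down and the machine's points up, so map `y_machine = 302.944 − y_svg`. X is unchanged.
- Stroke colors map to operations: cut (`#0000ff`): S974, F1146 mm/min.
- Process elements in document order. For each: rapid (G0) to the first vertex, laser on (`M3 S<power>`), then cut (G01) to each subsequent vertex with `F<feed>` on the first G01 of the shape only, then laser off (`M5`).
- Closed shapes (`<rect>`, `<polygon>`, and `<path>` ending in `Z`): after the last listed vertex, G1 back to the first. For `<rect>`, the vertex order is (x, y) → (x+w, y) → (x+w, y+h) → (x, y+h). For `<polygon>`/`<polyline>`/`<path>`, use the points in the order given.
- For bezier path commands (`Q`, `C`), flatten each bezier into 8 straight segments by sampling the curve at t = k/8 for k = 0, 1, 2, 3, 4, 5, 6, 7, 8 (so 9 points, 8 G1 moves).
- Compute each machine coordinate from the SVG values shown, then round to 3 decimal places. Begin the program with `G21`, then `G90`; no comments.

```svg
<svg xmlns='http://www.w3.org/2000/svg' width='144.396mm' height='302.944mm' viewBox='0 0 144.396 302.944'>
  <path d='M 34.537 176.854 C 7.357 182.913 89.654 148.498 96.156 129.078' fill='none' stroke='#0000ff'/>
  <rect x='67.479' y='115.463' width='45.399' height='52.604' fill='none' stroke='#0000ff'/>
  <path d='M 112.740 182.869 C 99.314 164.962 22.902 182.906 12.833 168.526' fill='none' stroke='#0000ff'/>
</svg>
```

G21
G90
G0 X34.537 Y126.090
M3 S974
G01 X29.114 Y125.607 F1146
G01 X31.784 Y128.268
G01 X40.375 Y133.423
G01 X52.716 Y140.423
G01 X66.635 Y148.618
G01 X79.963 Y157.356
G01 X90.527 Y165.989
G01 X96.156 Y173.866
M5
G0 X67.479 Y187.481
M3 S974
G01 X112.878 Y187.481 F1146
G01 X112.878 Y134.877
G01 X67.479 Y134.877
G01 X67.479 Y187.481
M5
G0 X112.740 Y120.075
M3 S974
G01 X105.005 Y125.243 F1146
G01 X92.881 Y127.848
G01 X77.884 Y128.691
G01 X61.528 Y128.569
G01 X45.329 Y128.282
G01 X30.803 Y128.629
G01 X19.466 Y130.408
G01 X12.833 Y134.418
M5

1 u = 1 mm; y_m = 302.944 − y.

[1] `<path>` cubic bezier, #0000ff→cut S974 F1146: (34.537,126.090) → (29.114,125.607) → (31.784,128.268) → (40.375,133.423) → (52.716,140.423) → (66.635,148.618) → (79.963,157.356) → (90.527,165.989) → (96.156,173.866)

[2] `<rect>` rectangle, #0000ff→cut S974 F1146: (67.479,187.481) → (112.878,187.481) → (112.878,134.877) → (67.479,134.877) → (67.479,187.481) (closed)

[3] `<path>` cubic bezier, #0000ff→cut S974 F1146: (112.740,120.075) → (105.005,125.243) → (92.881,127.848) → (77.884,128.691) → (61.528,128.569) → (45.329,128.282) → (30.803,128.629) → (19.466,130.408) → (12.833,134.418)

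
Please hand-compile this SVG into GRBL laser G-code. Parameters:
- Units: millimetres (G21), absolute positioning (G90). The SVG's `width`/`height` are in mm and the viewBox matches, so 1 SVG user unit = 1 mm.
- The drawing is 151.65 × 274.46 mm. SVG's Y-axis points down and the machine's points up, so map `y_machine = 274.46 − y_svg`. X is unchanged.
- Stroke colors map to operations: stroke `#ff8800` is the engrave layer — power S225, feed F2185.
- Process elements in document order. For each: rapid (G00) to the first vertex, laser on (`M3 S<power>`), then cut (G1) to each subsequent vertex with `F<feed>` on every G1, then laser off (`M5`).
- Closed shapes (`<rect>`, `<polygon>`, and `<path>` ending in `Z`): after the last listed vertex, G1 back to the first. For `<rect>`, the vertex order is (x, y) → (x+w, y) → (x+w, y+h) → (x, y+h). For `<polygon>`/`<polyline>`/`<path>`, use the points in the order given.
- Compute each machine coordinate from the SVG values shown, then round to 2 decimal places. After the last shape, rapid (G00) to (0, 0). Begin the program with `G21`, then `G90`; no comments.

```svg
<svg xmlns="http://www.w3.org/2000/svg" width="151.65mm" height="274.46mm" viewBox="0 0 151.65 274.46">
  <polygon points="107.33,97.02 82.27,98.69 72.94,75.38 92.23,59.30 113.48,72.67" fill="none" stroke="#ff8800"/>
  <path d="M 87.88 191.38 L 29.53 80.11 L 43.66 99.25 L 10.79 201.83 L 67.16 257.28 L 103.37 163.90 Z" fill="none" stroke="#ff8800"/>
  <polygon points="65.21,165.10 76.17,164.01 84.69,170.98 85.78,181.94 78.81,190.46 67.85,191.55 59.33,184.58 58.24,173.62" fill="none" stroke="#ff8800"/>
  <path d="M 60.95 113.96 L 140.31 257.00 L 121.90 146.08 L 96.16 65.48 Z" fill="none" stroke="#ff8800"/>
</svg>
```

G21
G90
G00 X107.33 Y177.44
M3 S225
G1 X82.27 Y175.77 F2185
G1 X72.94 Y199.08 F2185
G1 X92.23 Y215.16 F2185
G1 X113.48 Y201.79 F2185
G1 X107.33 Y177.44 F2185
M5
G00 X87.88 Y83.08
M3 S225
G1 X29.53 Y194.35 F2185
G1 X43.66 Y175.21 F2185
G1 X10.79 Y72.63 F2185
G1 X67.16 Y17.18 F2185
G1 X103.37 Y110.56 F2185
G1 X87.88 Y83.08 F2185
M5
G00 X65.21 Y109.36
M3 S225
G1 X76.17 Y110.45 F2185
G1 X84.69 Y103.48 F2185
G1 X85.78 Y92.52 F2185
G1 X78.81 Y84.00 F2185
G1 X67.85 Y82.91 F2185
G1 X59.33 Y89.88 F2185
G1 X58.24 Y100.84 F2185
G1 X65.21 Y109.36 F2185
M5
G00 X60.95 Y160.50
M3 S225
G1 X140.31 Y17.46 F2185
G1 X121.90 Y128.38 F2185
G1 X96.16 Y208.98 F2185
G1 X60.95 Y160.50 F2185
M5
G00 X0.00 Y0.00

Since the viewBox matches the mm dimensions, user units are millimetres directly. The only transform is the Y-flip y_m = 274.46 − y_svg.

Shape 1 is a regular polygon drawn with `<polygon>`. Its stroke #ff8800 means engrave at S225, F2185. After flipping Y the toolpath is (107.33,177.44) → (82.27,175.77) → (72.94,199.08) → (92.23,215.16) → (113.48,201.79) → (107.33,177.44), returning to the start.

Shape 2 is a closed polygon drawn with `<path>`. Its stroke #ff8800 means engrave at S225, F2185. After flipping Y the toolpath is (87.88,83.08) → (29.53,194.35) → (43.66,175.21) → (10.79,72.63) → (67.16,17.18) → (103.37,110.56) → (87.88,83.08), returning to the start.

Shape 3 is a regular polygon drawn with `<polygon>`. Its stroke #ff8800 means engrave at S225, F2185. After flipping Y the toolpath is (65.21,109.36) → (76.17,110.45) → (84.69,103.48) → (85.78,92.52) → (78.81,84.00) → (67.85,82.91) → (59.33,89.88) → (58.24,100.84) → (65.21,109.36), returning to the start.

Shape 4 is a closed polygon drawn with `<path>`. Its stroke #ff8800 means engrave at S225, F2185. After flipping Y the toolpath is (60.95,160.50) → (140.31,17.46) → (121.90,128.38) → (96.16,208.98) → (60.95,160.50), returning to the start.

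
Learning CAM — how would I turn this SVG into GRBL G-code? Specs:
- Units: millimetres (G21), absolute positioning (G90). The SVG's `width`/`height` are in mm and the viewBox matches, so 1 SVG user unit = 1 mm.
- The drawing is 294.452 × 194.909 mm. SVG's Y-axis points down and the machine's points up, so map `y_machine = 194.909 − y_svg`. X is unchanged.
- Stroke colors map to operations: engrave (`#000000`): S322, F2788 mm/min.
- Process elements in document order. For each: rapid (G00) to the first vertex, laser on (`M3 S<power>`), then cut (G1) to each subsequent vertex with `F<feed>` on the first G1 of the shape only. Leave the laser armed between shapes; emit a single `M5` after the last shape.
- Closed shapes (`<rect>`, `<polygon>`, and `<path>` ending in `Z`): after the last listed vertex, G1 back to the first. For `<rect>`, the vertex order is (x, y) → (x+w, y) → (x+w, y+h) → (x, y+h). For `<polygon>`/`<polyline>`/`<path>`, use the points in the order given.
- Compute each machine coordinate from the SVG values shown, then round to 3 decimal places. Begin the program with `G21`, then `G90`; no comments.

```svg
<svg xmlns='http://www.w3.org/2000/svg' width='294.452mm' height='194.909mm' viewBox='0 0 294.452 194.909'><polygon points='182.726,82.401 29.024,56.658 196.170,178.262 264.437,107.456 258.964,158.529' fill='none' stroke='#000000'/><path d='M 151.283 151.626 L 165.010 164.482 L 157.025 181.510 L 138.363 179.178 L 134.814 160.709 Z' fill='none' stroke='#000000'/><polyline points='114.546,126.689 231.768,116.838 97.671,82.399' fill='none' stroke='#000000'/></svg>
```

G21
G90
G00 X182.726 Y112.508
M3 S322
G1 X29.024 Y138.251 F2788
G1 X196.170 Y16.647
G1 X264.437 Y87.453
G1 X258.964 Y36.380
G1 X182.726 Y112.508
G00 X151.283 Y43.283
M3 S322
G1 X165.010 Y30.427 F2788
G1 X157.025 Y13.399
G1 X138.363 Y15.731
G1 X134.814 Y34.200
G1 X151.283 Y43.283
G00 X114.546 Y68.220
M3 S322
G1 X231.768 Y78.071 F2788
G1 X97.671 Y112.510
M5

Since the viewBox matches the mm dimensions, user units are millimetres directly. The only transform is the Y-flip y_m = 194.909 − y_svg.

Shape 1 is a closed polygon drawn with `<polygon>`. Its stroke #000000 means engrave at S322, F2788. After flipping Y the toolpath is (182.726,112.508) → (29.024,138.251) → (196.170,16.647) → (264.437,87.453) → (258.964,36.380) → (182.726,112.508), returning to the start.

Shape 2 is a regular polygon drawn with `<path>`. Its stroke #000000 means engrave at S322, F2788. After flipping Y the toolpath is (151.283,43.283) → (165.010,30.427) → (157.025,13.399) → (138.363,15.731) → (134.814,34.200) → (151.283,43.283), returning to the start.

Shape 3 is a open polyline drawn with `<polyline>`. Its stroke #000000 means engrave at S322, F2788. After flipping Y the toolpath is (114.546,68.220) → (231.768,78.071) → (97.671,112.510).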